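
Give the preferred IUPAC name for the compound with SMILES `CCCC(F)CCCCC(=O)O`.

6-fluorononanoic acid

Counting along the main chain through the –COOH group gives 9 carbons: the parent is nonane.
A carboxylic acid (terminal –COOH) is the principal characteristic group, giving the suffix -oic acid.
Number the chain so that the carboxylic acid carbon is C-1 by definition.
This places a fluoro group at C-6.
Putting it together: 6-fluorononanoic acid.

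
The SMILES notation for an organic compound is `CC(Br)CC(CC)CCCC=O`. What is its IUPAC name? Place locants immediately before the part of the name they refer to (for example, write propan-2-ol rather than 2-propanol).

7-bromo-5-ethyloctanal

Counting along the main chain through the –CHO group gives 8 carbons: the parent is octane.
The highest-priority functional group is an aldehyde (terminal –CHO), so the name ends in -al.
The numbering direction is chosen so that the aldehyde carbon is C-1 by definition.
With this numbering: a bromo group at C-7; an ethyl group at C-5.
Substituent prefixes are cited in alphabetical order (multiplying prefixes like di-/tri- are ignored for ordering).
Assembling the pieces gives 7-bromo-5-ethyloctanal.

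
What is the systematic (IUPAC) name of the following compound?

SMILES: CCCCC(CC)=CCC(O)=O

The longest carbon chain that includes the –COOH group and the multiple bond has 8 carbons, so the parent hydride is octane.
The principal characteristic group is a carboxylic acid (terminal –COOH), named with the suffix -oic acid.
The chain contains a C=C double bond, so the unsaturation ending is -ene.
Choose the numbering such that the carboxylic acid carbon is C-1 by definition.
With this numbering: the double bond between C-3 and C-4; an ethyl group at C-4.
The name is 4-ethyloct-3-enoic acid.

4-ethyloct-3-enoic acid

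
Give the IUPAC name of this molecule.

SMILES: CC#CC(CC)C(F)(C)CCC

4-ethyl-5-fluoro-5-methyloct-2-yne

The longest carbon chain that includes the multiple bond has 8 carbons, so the parent hydride is octane.
A C≡C triple bond in the chain gives the infix -yne-.
The numbering direction is chosen so that numbering from this end puts the triple bond at C-2 rather than C-6.
This places the triple bond between C-2 and C-3; an ethyl group at C-4; a fluoro group at C-5; a methyl group at C-5.
Prefixes are listed alphabetically: ethyl, fluoro, methyl.
The name is 4-ethyl-5-fluoro-5-methyloct-2-yne.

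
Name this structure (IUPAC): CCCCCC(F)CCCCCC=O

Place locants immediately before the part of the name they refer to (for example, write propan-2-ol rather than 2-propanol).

The longest carbon chain that includes the –CHO group has 12 carbons, so the parent hydride is dodecane.
The principal characteristic group is an aldehyde (terminal –CHO), named with the suffix -al.
The numbering direction is chosen so that the aldehyde carbon is C-1 by definition.
That gives a fluoro group at C-7.
Putting it together: 7-fluorododecanal.

7-fluorododecanal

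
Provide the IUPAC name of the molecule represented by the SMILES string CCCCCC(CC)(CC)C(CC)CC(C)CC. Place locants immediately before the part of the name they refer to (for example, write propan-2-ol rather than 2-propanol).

The longest carbon chain is 11 atoms: the parent is undecane.
The numbering direction is chosen so that the substituent locant set {3,5,6,6} is lower than {6,6,7,9} at the first point of difference.
With this numbering: ethyl groups at C-5 and C-6 (×2); a methyl group at C-3.
Substituent prefixes are cited in alphabetical order (multiplying prefixes like di-/tri- are ignored for ordering).
The name is 5,6,6-triethyl-3-methylundecane.

5,6,6-triethyl-3-methylundecane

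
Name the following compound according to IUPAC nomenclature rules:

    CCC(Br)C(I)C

The parent chain contains 5 carbons (pentane).
Number the chain so that the substituent locant set {2,3} is lower than {3,4} at the first point of difference.
This places a bromo group at C-3; an iodo group at C-2.
Prefixes are listed alphabetically: bromo, iodo.
The name is 3-bromo-2-iodopentane.

3-bromo-2-iodopentane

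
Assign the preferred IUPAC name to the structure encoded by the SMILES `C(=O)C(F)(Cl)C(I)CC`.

The longest chain bearing the –CHO group is 5 carbons long (pentane).
The highest-priority functional group is an aldehyde (terminal –CHO), so the name ends in -al.
The numbering direction is chosen so that the aldehyde carbon is C-1 by definition.
This places a chloro group at C-2; a fluoro group at C-2; an iodo group at C-3.
The substituents are ordered alphabetically, ignoring any di-/tri- multipliers.
The name is 2-chloro-2-fluoro-3-iodopentanal.

2-chloro-2-fluoro-3-iodopentanal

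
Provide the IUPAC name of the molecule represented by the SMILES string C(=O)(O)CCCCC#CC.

oct-6-ynoic acid

The longest chain bearing the –COOH group and the multiple bond is 8 carbons long (octane).
The principal characteristic group is a carboxylic acid (terminal –COOH), named with the suffix -oic acid.
The chain contains a C≡C triple bond, so the unsaturation ending is -yne.
Choose the numbering such that the carboxylic acid carbon is C-1 by definition.
This places the triple bond between C-6 and C-7.
Putting it together: oct-6-ynoic acid.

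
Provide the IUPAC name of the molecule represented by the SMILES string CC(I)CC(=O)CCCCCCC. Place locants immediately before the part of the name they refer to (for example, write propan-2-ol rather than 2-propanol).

Counting along the main chain through the carbonyl gives 11 carbons: the parent is undecane.
The principal characteristic group is a ketone (C=O on an internal carbon), named with the suffix -one.
The numbering direction is chosen so that numbering from this end puts the carbonyl group at C-4 rather than C-8.
With this numbering: the carbonyl at C-4; an iodo group at C-2.
Assembling the pieces gives 2-iodoundecan-4-one.

2-iodoundecan-4-one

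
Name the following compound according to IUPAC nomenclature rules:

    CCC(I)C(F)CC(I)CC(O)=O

Counting along the main chain through the –COOH group gives 8 carbons: the parent is octane.
A carboxylic acid (terminal –COOH) is the principal characteristic group, giving the suffix -oic acid.
Choose the numbering such that the carboxylic acid carbon is C-1 by definition.
With this numbering: a fluoro group at C-5; iodo groups at C-3 and C-6.
Substituent prefixes are cited in alphabetical order (multiplying prefixes like di-/tri- are ignored for ordering).
Putting it together: 5-fluoro-3,6-diiodooctanoic acid.

5-fluoro-3,6-diiodooctanoic acid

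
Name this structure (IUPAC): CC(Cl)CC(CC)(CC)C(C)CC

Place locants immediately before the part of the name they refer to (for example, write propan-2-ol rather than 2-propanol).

2-chloro-4,4-diethyl-5-methylheptane

The longest carbon chain is 7 atoms: the parent is heptane.
The numbering direction is chosen so that the substituent locant set {2,4,4,5} is lower than {3,4,4,6} at the first point of difference.
That gives a chloro group at C-2; two ethyl groups at C-4; a methyl group at C-5.
The substituents are ordered alphabetically, ignoring any di-/tri- multipliers.
Putting it together: 2-chloro-4,4-diethyl-5-methylheptane.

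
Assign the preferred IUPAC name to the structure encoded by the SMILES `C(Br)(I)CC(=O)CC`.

The longest carbon chain that includes the carbonyl has 5 carbons, so the parent hydride is pentane.
A ketone (C=O on an internal carbon) is the principal characteristic group, giving the suffix -one.
Number the chain so that the substituent locant set {1,1} is lower than {5,5} at the first point of difference.
This places the carbonyl at C-3; a bromo group at C-1; an iodo group at C-1.
The substituents are ordered alphabetically, ignoring any di-/tri- multipliers.
Assembling the pieces gives 1-bromo-1-iodopentan-3-one.

1-bromo-1-iodopentan-3-one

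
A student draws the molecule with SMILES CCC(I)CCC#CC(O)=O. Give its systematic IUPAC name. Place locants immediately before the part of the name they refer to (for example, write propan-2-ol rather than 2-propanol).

6-iodooct-2-ynoic acid

The longest carbon chain that includes the –COOH group and the multiple bond has 8 carbons, so the parent hydride is octane.
The principal characteristic group is a carboxylic acid (terminal –COOH), named with the suffix -oic acid.
The chain contains a C≡C triple bond, so the unsaturation ending is -yne.
The numbering direction is chosen so that the carboxylic acid carbon is C-1 by definition.
This places the triple bond between C-2 and C-3; an iodo group at C-6.
Assembling the pieces gives 6-iodooct-2-ynoic acid.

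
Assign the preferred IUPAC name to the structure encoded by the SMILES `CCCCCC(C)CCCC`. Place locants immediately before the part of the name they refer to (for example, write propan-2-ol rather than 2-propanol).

5-methyldecane

The longest continuous carbon chain has 10 atoms, so the parent hydride is decane.
Number the chain so that the substituent locant set {5} is lower than {6} at the first point of difference.
With this numbering: a methyl group at C-5.
Assembling the pieces gives 5-methyldecane.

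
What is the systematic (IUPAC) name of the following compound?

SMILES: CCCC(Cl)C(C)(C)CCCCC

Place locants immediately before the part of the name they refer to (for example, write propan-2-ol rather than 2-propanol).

4-chloro-5,5-dimethyldecane

The longest carbon chain is 10 atoms: the parent is decane.
The numbering direction is chosen so that the substituent locant set {4,5,5} is lower than {6,6,7} at the first point of difference.
That gives a chloro group at C-4; two methyl groups at C-5.
Substituent prefixes are cited in alphabetical order (multiplying prefixes like di-/tri- are ignored for ordering).
Putting it together: 4-chloro-5,5-dimethyldecane.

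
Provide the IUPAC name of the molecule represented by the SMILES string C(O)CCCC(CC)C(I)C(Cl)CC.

7-chloro-5-ethyl-6-iodononan-1-ol

The longest chain bearing the –OH group is 9 carbons long (nonane).
An alcohol (–OH) is the principal characteristic group, giving the suffix -ol.
The numbering direction is chosen so that numbering from this end puts the hydroxyl group at C-1 rather than C-9.
With this numbering: the hydroxyl at C-1; a chloro group at C-7; an ethyl group at C-5; an iodo group at C-6.
Prefixes are listed alphabetically: chloro, ethyl, iodo.
The name is 7-chloro-5-ethyl-6-iodononan-1-ol.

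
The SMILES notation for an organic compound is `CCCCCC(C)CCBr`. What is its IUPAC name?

1-bromo-3-methyloctane

The parent chain contains 8 carbons (octane).
Number the chain so that the substituent locant set {1,3} is lower than {6,8} at the first point of difference.
With this numbering: a bromo group at C-1; a methyl group at C-3.
Prefixes are listed alphabetically: bromo, methyl.
Putting it together: 1-bromo-3-methyloctane.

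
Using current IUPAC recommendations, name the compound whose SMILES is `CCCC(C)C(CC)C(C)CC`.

4-ethyl-3,5-dimethyloctane

The parent chain contains 8 carbons (octane).
The numbering direction is chosen so that the substituent locant set {3,4,5} is lower than {4,5,6} at the first point of difference.
This places an ethyl group at C-4; methyl groups at C-3 and C-5.
Prefixes are listed alphabetically: ethyl, methyl.
Assembling the pieces gives 4-ethyl-3,5-dimethyloctane.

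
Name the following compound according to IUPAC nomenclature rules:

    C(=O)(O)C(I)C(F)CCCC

3-fluoro-2-iodoheptanoic acid

The longest chain bearing the –COOH group is 7 carbons long (heptane).
The highest-priority functional group is a carboxylic acid (terminal –COOH), so the name ends in -oic acid.
Choose the numbering such that the carboxylic acid carbon is C-1 by definition.
With this numbering: a fluoro group at C-3; an iodo group at C-2.
Prefixes are listed alphabetically: fluoro, iodo.
Assembling the pieces gives 3-fluoro-2-iodoheptanoic acid.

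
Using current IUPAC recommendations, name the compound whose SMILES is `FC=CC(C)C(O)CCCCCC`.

1-fluoro-3-methyldec-1-en-4-ol

Counting along the main chain through the –OH group and the multiple bond gives 10 carbons: the parent is decane.
The principal characteristic group is an alcohol (–OH), named with the suffix -ol.
A C=C double bond in the chain gives the infix -ene-.
The numbering direction is chosen so that numbering from this end puts the hydroxyl group at C-4 rather than C-7.
That gives the hydroxyl at C-4; the double bond between C-1 and C-2; a fluoro group at C-1; a methyl group at C-3.
Substituent prefixes are cited in alphabetical order (multiplying prefixes like di-/tri- are ignored for ordering).
The name is 1-fluoro-3-methyldec-1-en-4-ol.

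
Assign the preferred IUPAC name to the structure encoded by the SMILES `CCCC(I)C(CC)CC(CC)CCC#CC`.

Counting along the main chain through the multiple bond gives 12 carbons: the parent is dodecane.
The chain contains a C≡C triple bond, so the unsaturation ending is -yne.
Choose the numbering such that numbering from this end puts the triple bond at C-2 rather than C-10.
This places the triple bond between C-2 and C-3; ethyl groups at C-6 and C-8; an iodo group at C-9.
Prefixes are listed alphabetically: ethyl, iodo.
Assembling the pieces gives 6,8-diethyl-9-iodododec-2-yne.

6,8-diethyl-9-iodododec-2-yne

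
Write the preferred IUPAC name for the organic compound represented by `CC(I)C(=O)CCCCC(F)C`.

Counting along the main chain through the carbonyl gives 9 carbons: the parent is nonane.
A ketone (C=O on an internal carbon) is the principal characteristic group, giving the suffix -one.
The numbering direction is chosen so that numbering from this end puts the carbonyl group at C-3 rather than C-7.
This places the carbonyl at C-3; a fluoro group at C-8; an iodo group at C-2.
The substituents are ordered alphabetically, ignoring any di-/tri- multipliers.
Putting it together: 8-fluoro-2-iodononan-3-one.

8-fluoro-2-iodononan-3-one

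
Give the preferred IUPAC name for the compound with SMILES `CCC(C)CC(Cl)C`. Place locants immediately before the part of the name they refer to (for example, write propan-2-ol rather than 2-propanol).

2-chloro-4-methylhexane

The longest continuous carbon chain has 6 atoms, so the parent hydride is hexane.
Number the chain so that the substituent locant set {2,4} is lower than {3,5} at the first point of difference.
With this numbering: a chloro group at C-2; a methyl group at C-4.
The substituents are ordered alphabetically, ignoring any di-/tri- multipliers.
Putting it together: 2-chloro-4-methylhexane.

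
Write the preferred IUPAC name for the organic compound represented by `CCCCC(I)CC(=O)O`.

3-iodoheptanoic acid

The longest chain bearing the –COOH group is 7 carbons long (heptane).
A carboxylic acid (terminal –COOH) is the principal characteristic group, giving the suffix -oic acid.
Number the chain so that the carboxylic acid carbon is C-1 by definition.
This places an iodo group at C-3.
The name is 3-iodoheptanoic acid.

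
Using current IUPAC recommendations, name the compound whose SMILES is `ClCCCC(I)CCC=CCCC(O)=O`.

Counting along the main chain through the –COOH group and the multiple bond gives 11 carbons: the parent is undecane.
The highest-priority functional group is a carboxylic acid (terminal –COOH), so the name ends in -oic acid.
A C=C double bond in the chain gives the infix -ene-.
Choose the numbering such that the carboxylic acid carbon is C-1 by definition.
With this numbering: the double bond between C-4 and C-5; a chloro group at C-11; an iodo group at C-8.
Prefixes are listed alphabetically: chloro, iodo.
Assembling the pieces gives 11-chloro-8-iodoundec-4-enoic acid.

11-chloro-8-iodoundec-4-enoic acid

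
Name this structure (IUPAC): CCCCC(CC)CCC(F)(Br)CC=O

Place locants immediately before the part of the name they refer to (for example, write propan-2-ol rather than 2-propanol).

3-bromo-6-ethyl-3-fluorodecanal

The longest chain bearing the –CHO group is 10 carbons long (decane).
The principal characteristic group is an aldehyde (terminal –CHO), named with the suffix -al.
Number the chain so that the aldehyde carbon is C-1 by definition.
That gives a bromo group at C-3; an ethyl group at C-6; a fluoro group at C-3.
Prefixes are listed alphabetically: bromo, ethyl, fluoro.
The name is 3-bromo-6-ethyl-3-fluorodecanal.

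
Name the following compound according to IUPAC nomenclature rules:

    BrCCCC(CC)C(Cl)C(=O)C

7-bromo-3-chloro-4-ethylheptan-2-one

Counting along the main chain through the carbonyl gives 7 carbons: the parent is heptane.
A ketone (C=O on an internal carbon) is the principal characteristic group, giving the suffix -one.
Number the chain so that numbering from this end puts the carbonyl group at C-2 rather than C-6.
This places the carbonyl at C-2; a bromo group at C-7; a chloro group at C-3; an ethyl group at C-4.
The substituents are ordered alphabetically, ignoring any di-/tri- multipliers.
The name is 7-bromo-3-chloro-4-ethylheptan-2-one.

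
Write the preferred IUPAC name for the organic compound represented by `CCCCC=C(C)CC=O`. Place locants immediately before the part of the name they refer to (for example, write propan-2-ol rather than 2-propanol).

The longest chain bearing the –CHO group and the multiple bond is 8 carbons long (octane).
An aldehyde (terminal –CHO) is the principal characteristic group, giving the suffix -al.
There is one C=C double bond, indicated by the ending -ene.
Number the chain so that the aldehyde carbon is C-1 by definition.
This places the double bond between C-3 and C-4; a methyl group at C-3.
Assembling the pieces gives 3-methyloct-3-enal.

3-methyloct-3-enal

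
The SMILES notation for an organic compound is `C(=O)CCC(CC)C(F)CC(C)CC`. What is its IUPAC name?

The longest carbon chain that includes the –CHO group has 9 carbons, so the parent hydride is nonane.
An aldehyde (terminal –CHO) is the principal characteristic group, giving the suffix -al.
Choose the numbering such that the aldehyde carbon is C-1 by definition.
With this numbering: an ethyl group at C-4; a fluoro group at C-5; a methyl group at C-7.
Prefixes are listed alphabetically: ethyl, fluoro, methyl.
Putting it together: 4-ethyl-5-fluoro-7-methylnonanal.

4-ethyl-5-fluoro-7-methylnonanal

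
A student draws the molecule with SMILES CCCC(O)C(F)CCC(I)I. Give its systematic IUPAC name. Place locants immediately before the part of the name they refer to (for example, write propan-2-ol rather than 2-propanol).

The longest carbon chain that includes the –OH group has 8 carbons, so the parent hydride is octane.
The highest-priority functional group is an alcohol (–OH), so the name ends in -ol.
The numbering direction is chosen so that numbering from this end puts the hydroxyl group at C-4 rather than C-5.
With this numbering: the hydroxyl at C-4; a fluoro group at C-5; two iodo groups at C-8.
Prefixes are listed alphabetically: fluoro, iodo.
Putting it together: 5-fluoro-8,8-diiodooctan-4-ol.

5-fluoro-8,8-diiodooctan-4-ol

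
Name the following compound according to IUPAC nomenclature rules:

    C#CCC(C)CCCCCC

Counting along the main chain through the multiple bond gives 10 carbons: the parent is decane.
A C≡C triple bond in the chain gives the infix -yne-.
The numbering direction is chosen so that numbering from this end puts the triple bond at C-1 rather than C-9.
This places the triple bond between C-1 and C-2; a methyl group at C-4.
Putting it together: 4-methyldec-1-yne.

4-methyldec-1-yne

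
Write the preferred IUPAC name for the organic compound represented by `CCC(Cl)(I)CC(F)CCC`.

The parent chain contains 8 carbons (octane).
Choose the numbering such that the substituent locant set {3,3,5} is lower than {4,6,6} at the first point of difference.
This places a chloro group at C-3; a fluoro group at C-5; an iodo group at C-3.
Prefixes are listed alphabetically: chloro, fluoro, iodo.
Putting it together: 3-chloro-5-fluoro-3-iodooctane.

3-chloro-5-fluoro-3-iodooctane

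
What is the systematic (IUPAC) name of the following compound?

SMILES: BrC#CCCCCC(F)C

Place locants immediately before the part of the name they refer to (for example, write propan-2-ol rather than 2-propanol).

1-bromo-7-fluorooct-1-yne

Counting along the main chain through the multiple bond gives 8 carbons: the parent is octane.
There is one C≡C triple bond, indicated by the ending -yne.
Number the chain so that numbering from this end puts the triple bond at C-1 rather than C-7.
That gives the triple bond between C-1 and C-2; a bromo group at C-1; a fluoro group at C-7.
The substituents are ordered alphabetically, ignoring any di-/tri- multipliers.
Putting it together: 1-bromo-7-fluorooct-1-yne.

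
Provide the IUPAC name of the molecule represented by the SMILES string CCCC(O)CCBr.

1-bromohexan-3-ol

The longest chain bearing the –OH group is 6 carbons long (hexane).
The principal characteristic group is an alcohol (–OH), named with the suffix -ol.
The numbering direction is chosen so that numbering from this end puts the hydroxyl group at C-3 rather than C-4.
With this numbering: the hydroxyl at C-3; a bromo group at C-1.
The name is 1-bromohexan-3-ol.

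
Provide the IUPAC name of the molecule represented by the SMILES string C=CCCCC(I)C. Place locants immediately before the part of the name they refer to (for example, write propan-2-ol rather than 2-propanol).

6-iodohept-1-ene

The longest carbon chain that includes the multiple bond has 7 carbons, so the parent hydride is heptane.
A C=C double bond in the chain gives the infix -ene-.
The numbering direction is chosen so that numbering from this end puts the double bond at C-1 rather than C-6.
This places the double bond between C-1 and C-2; an iodo group at C-6.
Putting it together: 6-iodohept-1-ene.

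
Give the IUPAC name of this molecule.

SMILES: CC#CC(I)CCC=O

Counting along the main chain through the –CHO group and the multiple bond gives 7 carbons: the parent is heptane.
The highest-priority functional group is an aldehyde (terminal –CHO), so the name ends in -al.
There is one C≡C triple bond, indicated by the ending -yne.
Number the chain so that the aldehyde carbon is C-1 by definition.
With this numbering: the triple bond between C-5 and C-6; an iodo group at C-4.
Assembling the pieces gives 4-iodohept-5-ynal.

4-iodohept-5-ynal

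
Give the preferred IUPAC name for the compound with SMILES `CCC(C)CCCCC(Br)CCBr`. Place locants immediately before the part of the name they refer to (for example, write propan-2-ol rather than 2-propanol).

The longest continuous carbon chain has 10 atoms, so the parent hydride is decane.
Choose the numbering such that the substituent locant set {1,3,8} is lower than {3,8,10} at the first point of difference.
This places bromo groups at C-1 and C-3; a methyl group at C-8.
Substituent prefixes are cited in alphabetical order (multiplying prefixes like di-/tri- are ignored for ordering).
Assembling the pieces gives 1,3-dibromo-8-methyldecane.

1,3-dibromo-8-methyldecane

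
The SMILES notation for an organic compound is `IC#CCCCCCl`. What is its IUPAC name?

6-chloro-1-iodohex-1-yne

Counting along the main chain through the multiple bond gives 6 carbons: the parent is hexane.
The chain contains a C≡C triple bond, so the unsaturation ending is -yne.
Choose the numbering such that numbering from this end puts the triple bond at C-1 rather than C-5.
With this numbering: the triple bond between C-1 and C-2; a chloro group at C-6; an iodo group at C-1.
Substituent prefixes are cited in alphabetical order (multiplying prefixes like di-/tri- are ignored for ordering).
The name is 6-chloro-1-iodohex-1-yne.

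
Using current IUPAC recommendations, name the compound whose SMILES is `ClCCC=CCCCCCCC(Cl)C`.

The longest chain bearing the multiple bond is 12 carbons long (dodecane).
The chain contains a C=C double bond, so the unsaturation ending is -ene.
Number the chain so that numbering from this end puts the double bond at C-3 rather than C-9.
That gives the double bond between C-3 and C-4; chloro groups at C-1 and C-11.
Assembling the pieces gives 1,11-dichlorododec-3-ene.

1,11-dichlorododec-3-ene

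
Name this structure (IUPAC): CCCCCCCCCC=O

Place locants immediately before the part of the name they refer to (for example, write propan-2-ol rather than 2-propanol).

The longest chain bearing the –CHO group is 10 carbons long (decane).
The highest-priority functional group is an aldehyde (terminal –CHO), so the name ends in -al.
Number the chain so that the aldehyde carbon is C-1 by definition.
The name is decanal.

decanal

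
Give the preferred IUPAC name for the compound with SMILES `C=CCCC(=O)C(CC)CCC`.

6-ethylnon-1-en-5-one

The longest carbon chain that includes the carbonyl and the multiple bond has 9 carbons, so the parent hydride is nonane.
The highest-priority functional group is a ketone (C=O on an internal carbon), so the name ends in -one.
A C=C double bond in the chain gives the infix -ene-.
The numbering direction is chosen so that numbering from this end puts the double bond at C-1 rather than C-8.
That gives the carbonyl at C-5; the double bond between C-1 and C-2; an ethyl group at C-6.
Assembling the pieces gives 6-ethylnon-1-en-5-one.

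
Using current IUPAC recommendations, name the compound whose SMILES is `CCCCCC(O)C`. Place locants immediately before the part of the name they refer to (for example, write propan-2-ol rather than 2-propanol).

Counting along the main chain through the –OH group gives 7 carbons: the parent is heptane.
The highest-priority functional group is an alcohol (–OH), so the name ends in -ol.
Choose the numbering such that numbering from this end puts the hydroxyl group at C-2 rather than C-6.
This places the hydroxyl at C-2.
Assembling the pieces gives heptan-2-ol.

heptan-2-ol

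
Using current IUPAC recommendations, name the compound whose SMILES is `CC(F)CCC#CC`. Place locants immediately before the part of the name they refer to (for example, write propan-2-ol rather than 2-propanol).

The longest chain bearing the multiple bond is 7 carbons long (heptane).
There is one C≡C triple bond, indicated by the ending -yne.
Choose the numbering such that numbering from this end puts the triple bond at C-2 rather than C-5.
With this numbering: the triple bond between C-2 and C-3; a fluoro group at C-6.
Putting it together: 6-fluorohept-2-yne.

6-fluorohept-2-yne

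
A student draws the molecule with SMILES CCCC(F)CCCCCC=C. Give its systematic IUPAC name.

8-fluoroundec-1-ene

The longest carbon chain that includes the multiple bond has 11 carbons, so the parent hydride is undecane.
There is one C=C double bond, indicated by the ending -ene.
The numbering direction is chosen so that numbering from this end puts the double bond at C-1 rather than C-10.
This places the double bond between C-1 and C-2; a fluoro group at C-8.
Putting it together: 8-fluoroundec-1-ene.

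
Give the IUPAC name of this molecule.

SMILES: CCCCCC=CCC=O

non-3-enal

The longest carbon chain that includes the –CHO group and the multiple bond has 9 carbons, so the parent hydride is nonane.
An aldehyde (terminal –CHO) is the principal characteristic group, giving the suffix -al.
There is one C=C double bond, indicated by the ending -ene.
The numbering direction is chosen so that the aldehyde carbon is C-1 by definition.
That gives the double bond between C-3 and C-4.
The name is non-3-enal.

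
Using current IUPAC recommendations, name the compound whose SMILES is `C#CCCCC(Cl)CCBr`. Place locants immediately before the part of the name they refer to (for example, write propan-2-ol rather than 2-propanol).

8-bromo-6-chlorooct-1-yne

The longest carbon chain that includes the multiple bond has 8 carbons, so the parent hydride is octane.
There is one C≡C triple bond, indicated by the ending -yne.
The numbering direction is chosen so that numbering from this end puts the triple bond at C-1 rather than C-7.
This places the triple bond between C-1 and C-2; a bromo group at C-8; a chloro group at C-6.
Substituent prefixes are cited in alphabetical order (multiplying prefixes like di-/tri- are ignored for ordering).
The name is 8-bromo-6-chlorooct-1-yne.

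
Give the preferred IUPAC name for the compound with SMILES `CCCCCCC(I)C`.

The parent chain contains 8 carbons (octane).
Choose the numbering such that the substituent locant set {2} is lower than {7} at the first point of difference.
With this numbering: an iodo group at C-2.
The name is 2-iodooctane.

2-iodooctane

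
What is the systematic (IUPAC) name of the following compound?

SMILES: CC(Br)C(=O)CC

2-bromopentan-3-one

The longest chain bearing the carbonyl is 5 carbons long (pentane).
The highest-priority functional group is a ketone (C=O on an internal carbon), so the name ends in -one.
The numbering direction is chosen so that the substituent locant set {2} is lower than {4} at the first point of difference.
This places the carbonyl at C-3; a bromo group at C-2.
The name is 2-bromopentan-3-one.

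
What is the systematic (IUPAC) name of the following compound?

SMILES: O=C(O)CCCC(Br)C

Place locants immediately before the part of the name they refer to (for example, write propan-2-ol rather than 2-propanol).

5-bromohexanoic acid

The longest carbon chain that includes the –COOH group has 6 carbons, so the parent hydride is hexane.
The principal characteristic group is a carboxylic acid (terminal –COOH), named with the suffix -oic acid.
Number the chain so that the carboxylic acid carbon is C-1 by definition.
This places a bromo group at C-5.
The name is 5-bromohexanoic acid.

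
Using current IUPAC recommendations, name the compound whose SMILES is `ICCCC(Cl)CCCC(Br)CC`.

The longest continuous carbon chain has 10 atoms, so the parent hydride is decane.
The numbering direction is chosen so that the substituent locant set {1,4,8} is lower than {3,7,10} at the first point of difference.
With this numbering: a bromo group at C-8; a chloro group at C-4; an iodo group at C-1.
The substituents are ordered alphabetically, ignoring any di-/tri- multipliers.
The name is 8-bromo-4-chloro-1-iododecane.

8-bromo-4-chloro-1-iododecane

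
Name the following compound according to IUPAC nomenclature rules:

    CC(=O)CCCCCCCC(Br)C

10-bromoundecan-2-one

The longest chain bearing the carbonyl is 11 carbons long (undecane).
The principal characteristic group is a ketone (C=O on an internal carbon), named with the suffix -one.
Number the chain so that numbering from this end puts the carbonyl group at C-2 rather than C-10.
That gives the carbonyl at C-2; a bromo group at C-10.
The name is 10-bromoundecan-2-one.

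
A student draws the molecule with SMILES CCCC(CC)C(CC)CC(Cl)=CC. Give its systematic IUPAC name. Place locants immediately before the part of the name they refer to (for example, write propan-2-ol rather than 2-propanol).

The longest chain bearing the multiple bond is 9 carbons long (nonane).
A C=C double bond in the chain gives the infix -ene-.
Number the chain so that numbering from this end puts the double bond at C-2 rather than C-7.
This places the double bond between C-2 and C-3; a chloro group at C-3; ethyl groups at C-5 and C-6.
Prefixes are listed alphabetically: chloro, ethyl.
The name is 3-chloro-5,6-diethylnon-2-ene.

3-chloro-5,6-diethylnon-2-ene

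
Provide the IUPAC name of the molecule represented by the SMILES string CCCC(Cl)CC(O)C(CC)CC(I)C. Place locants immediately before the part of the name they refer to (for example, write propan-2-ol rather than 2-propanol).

The longest chain bearing the –OH group is 10 carbons long (decane).
The principal characteristic group is an alcohol (–OH), named with the suffix -ol.
The numbering direction is chosen so that numbering from this end puts the hydroxyl group at C-5 rather than C-6.
With this numbering: the hydroxyl at C-5; a chloro group at C-7; an ethyl group at C-4; an iodo group at C-2.
The substituents are ordered alphabetically, ignoring any di-/tri- multipliers.
The name is 7-chloro-4-ethyl-2-iododecan-5-ol.

7-chloro-4-ethyl-2-iododecan-5-ol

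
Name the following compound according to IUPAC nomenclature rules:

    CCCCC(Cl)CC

The parent chain contains 7 carbons (heptane).
Number the chain so that the substituent locant set {3} is lower than {5} at the first point of difference.
That gives a chloro group at C-3.
Assembling the pieces gives 3-chloroheptane.

3-chloroheptane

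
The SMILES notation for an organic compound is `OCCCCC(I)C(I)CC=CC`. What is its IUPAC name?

Counting along the main chain through the –OH group and the multiple bond gives 10 carbons: the parent is decane.
The highest-priority functional group is an alcohol (–OH), so the name ends in -ol.
A C=C double bond in the chain gives the infix -ene-.
Choose the numbering such that numbering from this end puts the hydroxyl group at C-1 rather than C-10.
That gives the hydroxyl at C-1; the double bond between C-8 and C-9; iodo groups at C-5 and C-6.
Putting it together: 5,6-diiododec-8-en-1-ol.

5,6-diiododec-8-en-1-ol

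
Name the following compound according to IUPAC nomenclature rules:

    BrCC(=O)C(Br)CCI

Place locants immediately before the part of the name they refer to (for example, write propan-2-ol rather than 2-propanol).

Counting along the main chain through the carbonyl gives 5 carbons: the parent is pentane.
The principal characteristic group is a ketone (C=O on an internal carbon), named with the suffix -one.
Number the chain so that numbering from this end puts the carbonyl group at C-2 rather than C-4.
With this numbering: the carbonyl at C-2; bromo groups at C-1 and C-3; an iodo group at C-5.
The substituents are ordered alphabetically, ignoring any di-/tri- multipliers.
Assembling the pieces gives 1,3-dibromo-5-iodopentan-2-one.

1,3-dibromo-5-iodopentan-2-one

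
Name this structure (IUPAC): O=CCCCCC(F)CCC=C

Counting along the main chain through the –CHO group and the multiple bond gives 10 carbons: the parent is decane.
An aldehyde (terminal –CHO) is the principal characteristic group, giving the suffix -al.
There is one C=C double bond, indicated by the ending -ene.
Choose the numbering such that the aldehyde carbon is C-1 by definition.
That gives the double bond between C-9 and C-10; a fluoro group at C-6.
The name is 6-fluorodec-9-enal.

6-fluorodec-9-enal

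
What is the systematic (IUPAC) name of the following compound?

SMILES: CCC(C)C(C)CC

The parent chain contains 6 carbons (hexane).
Both numbering directions give the same locant set; either may be used.
With this numbering: methyl groups at C-3 and C-4.
The name is 3,4-dimethylhexane.

3,4-dimethylhexane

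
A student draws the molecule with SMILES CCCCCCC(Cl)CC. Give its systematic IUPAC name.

The longest carbon chain is 9 atoms: the parent is nonane.
The numbering direction is chosen so that the substituent locant set {3} is lower than {7} at the first point of difference.
This places a chloro group at C-3.
Putting it together: 3-chlorononane.

3-chlorononane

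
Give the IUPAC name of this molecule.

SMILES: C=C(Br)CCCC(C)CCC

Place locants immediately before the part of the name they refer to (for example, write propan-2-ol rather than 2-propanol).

Counting along the main chain through the multiple bond gives 9 carbons: the parent is nonane.
The chain contains a C=C double bond, so the unsaturation ending is -ene.
The numbering direction is chosen so that numbering from this end puts the double bond at C-1 rather than C-8.
This places the double bond between C-1 and C-2; a bromo group at C-2; a methyl group at C-6.
The substituents are ordered alphabetically, ignoring any di-/tri- multipliers.
Assembling the pieces gives 2-bromo-6-methylnon-1-ene.

2-bromo-6-methylnon-1-ene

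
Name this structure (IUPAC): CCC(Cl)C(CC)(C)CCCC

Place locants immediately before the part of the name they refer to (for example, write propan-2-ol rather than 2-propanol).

The parent chain contains 8 carbons (octane).
The numbering direction is chosen so that the substituent locant set {3,4,4} is lower than {5,5,6} at the first point of difference.
With this numbering: a chloro group at C-3; an ethyl group at C-4; a methyl group at C-4.
Substituent prefixes are cited in alphabetical order (multiplying prefixes like di-/tri- are ignored for ordering).
The name is 3-chloro-4-ethyl-4-methyloctane.

3-chloro-4-ethyl-4-methyloctane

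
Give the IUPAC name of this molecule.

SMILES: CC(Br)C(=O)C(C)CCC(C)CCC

2-bromo-4,7-dimethyldecan-3-one

The longest carbon chain that includes the carbonyl has 10 carbons, so the parent hydride is decane.
The principal characteristic group is a ketone (C=O on an internal carbon), named with the suffix -one.
Choose the numbering such that numbering from this end puts the carbonyl group at C-3 rather than C-8.
With this numbering: the carbonyl at C-3; a bromo group at C-2; methyl groups at C-4 and C-7.
The substituents are ordered alphabetically, ignoring any di-/tri- multipliers.
The name is 2-bromo-4,7-dimethyldecan-3-one.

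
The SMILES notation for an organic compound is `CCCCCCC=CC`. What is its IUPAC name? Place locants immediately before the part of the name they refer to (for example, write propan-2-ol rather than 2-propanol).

non-2-ene

Counting along the main chain through the multiple bond gives 9 carbons: the parent is nonane.
A C=C double bond in the chain gives the infix -ene-.
Number the chain so that numbering from this end puts the double bond at C-2 rather than C-7.
This places the double bond between C-2 and C-3.
The name is non-2-ene.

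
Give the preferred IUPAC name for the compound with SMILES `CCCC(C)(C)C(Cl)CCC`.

The longest continuous carbon chain has 8 atoms, so the parent hydride is octane.
Choose the numbering such that the substituent locant set {4,4,5} is lower than {4,5,5} at the first point of difference.
This places a chloro group at C-5; two methyl groups at C-4.
Substituent prefixes are cited in alphabetical order (multiplying prefixes like di-/tri- are ignored for ordering).
Putting it together: 5-chloro-4,4-dimethyloctane.

5-chloro-4,4-dimethyloctane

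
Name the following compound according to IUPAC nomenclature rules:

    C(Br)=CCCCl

1-bromo-4-chlorobut-1-ene

The longest chain bearing the multiple bond is 4 carbons long (butane).
There is one C=C double bond, indicated by the ending -ene.
Number the chain so that numbering from this end puts the double bond at C-1 rather than C-3.
This places the double bond between C-1 and C-2; a bromo group at C-1; a chloro group at C-4.
Prefixes are listed alphabetically: bromo, chloro.
Assembling the pieces gives 1-bromo-4-chlorobut-1-ene.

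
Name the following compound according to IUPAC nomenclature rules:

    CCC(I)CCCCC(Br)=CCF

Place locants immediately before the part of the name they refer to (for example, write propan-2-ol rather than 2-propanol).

The longest chain bearing the multiple bond is 10 carbons long (decane).
A C=C double bond in the chain gives the infix -ene-.
The numbering direction is chosen so that numbering from this end puts the double bond at C-2 rather than C-8.
That gives the double bond between C-2 and C-3; a bromo group at C-3; a fluoro group at C-1; an iodo group at C-8.
Substituent prefixes are cited in alphabetical order (multiplying prefixes like di-/tri- are ignored for ordering).
The name is 3-bromo-1-fluoro-8-iododec-2-ene.

3-bromo-1-fluoro-8-iododec-2-ene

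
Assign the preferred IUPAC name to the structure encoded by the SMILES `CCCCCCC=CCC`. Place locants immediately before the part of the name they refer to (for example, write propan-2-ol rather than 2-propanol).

dec-3-ene

The longest chain bearing the multiple bond is 10 carbons long (decane).
The chain contains a C=C double bond, so the unsaturation ending is -ene.
Choose the numbering such that numbering from this end puts the double bond at C-3 rather than C-7.
With this numbering: the double bond between C-3 and C-4.
Putting it together: dec-3-ene.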